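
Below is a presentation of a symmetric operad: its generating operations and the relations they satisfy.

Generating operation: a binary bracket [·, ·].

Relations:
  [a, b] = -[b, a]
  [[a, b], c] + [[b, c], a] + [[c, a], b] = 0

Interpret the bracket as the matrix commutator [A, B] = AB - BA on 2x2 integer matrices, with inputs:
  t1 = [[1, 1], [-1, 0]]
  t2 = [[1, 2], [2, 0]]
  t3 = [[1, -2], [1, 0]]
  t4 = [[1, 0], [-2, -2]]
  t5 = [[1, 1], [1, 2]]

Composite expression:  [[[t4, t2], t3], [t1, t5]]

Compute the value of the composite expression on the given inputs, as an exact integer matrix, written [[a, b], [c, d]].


[[32, 48], [-64, -32]]

[t4, t2] = [[4, 6], [-8, -4]]
[[t4, t2], t3] = [[-10, -22], [-16, 10]]
[t1, t5] = [[2, 2], [0, -2]]
[[[t4, t2], t3], [t1, t5]] = [[32, 48], [-64, -32]]


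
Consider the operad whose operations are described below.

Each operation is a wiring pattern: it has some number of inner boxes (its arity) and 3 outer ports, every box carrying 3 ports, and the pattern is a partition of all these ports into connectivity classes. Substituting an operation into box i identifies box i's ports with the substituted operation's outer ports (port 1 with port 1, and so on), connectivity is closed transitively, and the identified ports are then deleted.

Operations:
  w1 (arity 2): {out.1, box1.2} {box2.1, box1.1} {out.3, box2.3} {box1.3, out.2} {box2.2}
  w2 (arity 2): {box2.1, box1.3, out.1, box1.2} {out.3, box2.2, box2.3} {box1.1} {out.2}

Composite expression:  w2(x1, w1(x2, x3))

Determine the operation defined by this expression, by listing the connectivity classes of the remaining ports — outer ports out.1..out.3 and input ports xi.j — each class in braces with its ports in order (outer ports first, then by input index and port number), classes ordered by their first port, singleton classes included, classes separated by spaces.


{out.1, x1.2, x1.3, x2.2} {out.2} {out.3, x2.3, x3.3} {x1.1} {x2.1, x3.1} {x3.2}

Treat the ports identified at w2 as solder joints: merge, then drop.
the subtree at w1 composes to {out.1, x2.2} {out.2, x2.3} {out.3, x3.3} {x2.1, x3.1} {x3.2} on (x2, x3); out.j = own outer ports
the subtree at w2 composes to {out.1, x1.2, x1.3, x2.2} {out.2} {out.3, x2.3, x3.3} {x1.1} {x2.1, x3.1} {x3.2} on (x1, x2, x3); out.j = own outer ports


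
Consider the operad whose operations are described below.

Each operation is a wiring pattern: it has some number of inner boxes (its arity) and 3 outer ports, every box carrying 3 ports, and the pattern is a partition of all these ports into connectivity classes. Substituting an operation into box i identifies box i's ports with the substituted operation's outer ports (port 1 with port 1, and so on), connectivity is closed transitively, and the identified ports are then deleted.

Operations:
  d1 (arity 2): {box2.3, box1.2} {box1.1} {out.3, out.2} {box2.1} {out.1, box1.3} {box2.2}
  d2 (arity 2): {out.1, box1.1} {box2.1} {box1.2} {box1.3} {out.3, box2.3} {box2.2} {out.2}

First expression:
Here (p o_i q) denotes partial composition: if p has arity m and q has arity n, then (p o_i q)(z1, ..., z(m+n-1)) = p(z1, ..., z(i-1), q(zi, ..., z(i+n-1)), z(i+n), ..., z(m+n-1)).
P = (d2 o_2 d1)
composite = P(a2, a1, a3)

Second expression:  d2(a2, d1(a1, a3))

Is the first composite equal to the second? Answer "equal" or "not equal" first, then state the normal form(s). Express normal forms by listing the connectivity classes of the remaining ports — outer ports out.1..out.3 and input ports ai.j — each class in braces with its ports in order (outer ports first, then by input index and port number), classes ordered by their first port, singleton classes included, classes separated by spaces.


The first expression reduces to {out.1, a2.1} {out.2} {out.3} {a1.1} {a1.2, a3.3} {a1.3} {a2.2} {a2.3} {a3.1} {a3.2}
The second expression reduces to {out.1, a2.1} {out.2} {out.3} {a1.1} {a1.2, a3.3} {a1.3} {a2.2} {a2.3} {a3.1} {a3.2}
Same normal form: equal.

equal; both compose to {out.1, a2.1} {out.2} {out.3} {a1.1} {a1.2, a3.3} {a1.3} {a2.2} {a2.3} {a3.1} {a3.2}


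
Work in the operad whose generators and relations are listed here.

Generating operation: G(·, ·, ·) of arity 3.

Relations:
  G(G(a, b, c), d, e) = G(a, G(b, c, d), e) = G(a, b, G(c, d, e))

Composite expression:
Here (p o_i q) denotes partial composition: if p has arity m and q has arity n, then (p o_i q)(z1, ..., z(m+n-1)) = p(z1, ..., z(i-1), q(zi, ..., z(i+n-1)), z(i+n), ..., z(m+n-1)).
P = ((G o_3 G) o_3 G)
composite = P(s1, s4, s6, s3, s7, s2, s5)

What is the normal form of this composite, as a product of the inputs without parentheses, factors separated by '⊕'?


s1 ⊕ s4 ⊕ s6 ⊕ s3 ⊕ s7 ⊕ s2 ⊕ s5

All parenthesizations of G agree; list the s-inputs left to right.
G(s6, s3, s7) spells out as s6 ⊕ s3 ⊕ s7
G(G(s6, s3, s7), s2, s5) spells out as s6 ⊕ s3 ⊕ s7 ⊕ s2 ⊕ s5
G(s1, s4, G(G(s6, s3, s7), s2, s5)) spells out as s1 ⊕ s4 ⊕ s6 ⊕ s3 ⊕ s7 ⊕ s2 ⊕ s5


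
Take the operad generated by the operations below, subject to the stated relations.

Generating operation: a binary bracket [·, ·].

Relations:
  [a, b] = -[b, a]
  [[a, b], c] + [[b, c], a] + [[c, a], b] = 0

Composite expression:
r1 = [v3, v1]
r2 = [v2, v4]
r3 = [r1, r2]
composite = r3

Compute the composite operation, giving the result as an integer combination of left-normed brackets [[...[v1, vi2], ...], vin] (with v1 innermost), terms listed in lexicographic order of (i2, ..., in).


-[[[v1, v3], v2], v4] + [[[v1, v3], v4], v2]

In the tensor algebra, words opening v1 carry the v1-anchored form.
Composite bracket: [[v3, v1], [v2, v4]]
Under [a, b] = ab - ba we get 8 signed associative words (2^3 = 8).
The v1-initial words carry the normal form:
  from v1v3v2v4, sign -1: term -[[[v1, v3], v2], v4]
  from v1v3v4v2, sign +1: term +[[[v1, v3], v4], v2]


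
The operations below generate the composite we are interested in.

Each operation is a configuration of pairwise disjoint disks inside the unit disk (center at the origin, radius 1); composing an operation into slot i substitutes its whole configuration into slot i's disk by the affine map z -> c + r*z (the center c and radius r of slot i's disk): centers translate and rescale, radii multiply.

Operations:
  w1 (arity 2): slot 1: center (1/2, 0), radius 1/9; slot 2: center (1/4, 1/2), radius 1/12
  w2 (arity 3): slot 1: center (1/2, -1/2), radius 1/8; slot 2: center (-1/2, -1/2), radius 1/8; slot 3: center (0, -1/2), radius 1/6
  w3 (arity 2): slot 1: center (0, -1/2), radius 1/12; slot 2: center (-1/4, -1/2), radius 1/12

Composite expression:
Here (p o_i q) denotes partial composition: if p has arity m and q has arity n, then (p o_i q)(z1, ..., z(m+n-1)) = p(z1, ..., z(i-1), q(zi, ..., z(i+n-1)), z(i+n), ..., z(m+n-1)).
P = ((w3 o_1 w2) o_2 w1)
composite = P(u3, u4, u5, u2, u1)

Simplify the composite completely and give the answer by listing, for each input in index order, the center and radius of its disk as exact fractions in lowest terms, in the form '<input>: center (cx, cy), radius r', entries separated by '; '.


u1: center (-1/4, -1/2), radius 1/12; u2: center (0, -13/24), radius 1/72; u3: center (1/24, -13/24), radius 1/96; u4: center (-7/192, -13/24), radius 1/864; u5: center (-5/128, -103/192), radius 1/1152


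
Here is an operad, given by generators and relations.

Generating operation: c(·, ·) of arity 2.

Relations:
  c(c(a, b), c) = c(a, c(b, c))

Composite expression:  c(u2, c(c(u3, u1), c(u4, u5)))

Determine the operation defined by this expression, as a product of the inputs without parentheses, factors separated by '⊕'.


Key point: c is associative — brackets drop, the u-order remains.
c(u3, u1) linearizes to u3 ⊕ u1
c(u4, u5) linearizes to u4 ⊕ u5
c(c(u3, u1), c(u4, u5)) linearizes to u3 ⊕ u1 ⊕ u4 ⊕ u5
c(u2, c(c(u3, u1), c(u4, u5))) linearizes to u2 ⊕ u3 ⊕ u1 ⊕ u4 ⊕ u5

u2 ⊕ u3 ⊕ u1 ⊕ u4 ⊕ u5


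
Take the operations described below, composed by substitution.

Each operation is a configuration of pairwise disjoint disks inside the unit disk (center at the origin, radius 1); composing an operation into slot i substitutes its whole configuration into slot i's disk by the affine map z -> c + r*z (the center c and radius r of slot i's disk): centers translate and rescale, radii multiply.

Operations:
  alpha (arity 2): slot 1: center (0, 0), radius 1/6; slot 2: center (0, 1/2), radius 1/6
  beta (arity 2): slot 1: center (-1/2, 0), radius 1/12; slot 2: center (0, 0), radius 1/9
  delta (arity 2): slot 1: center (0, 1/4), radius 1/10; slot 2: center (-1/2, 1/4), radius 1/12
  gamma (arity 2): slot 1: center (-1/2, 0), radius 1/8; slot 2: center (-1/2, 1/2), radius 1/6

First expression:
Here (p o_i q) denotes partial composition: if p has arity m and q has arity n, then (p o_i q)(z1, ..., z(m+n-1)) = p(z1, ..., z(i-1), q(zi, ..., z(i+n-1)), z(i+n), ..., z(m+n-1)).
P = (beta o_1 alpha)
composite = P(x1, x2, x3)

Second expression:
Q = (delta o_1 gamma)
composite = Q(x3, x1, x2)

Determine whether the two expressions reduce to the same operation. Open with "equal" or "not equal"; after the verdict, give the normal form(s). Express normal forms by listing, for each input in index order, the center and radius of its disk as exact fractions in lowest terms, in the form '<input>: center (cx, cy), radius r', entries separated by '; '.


Normal form of the first expression: x1: center (-1/2, 0), radius 1/72; x2: center (-1/2, 1/24), radius 1/72; x3: center (0, 0), radius 1/9
Normal form of the second expression: x1: center (-1/20, 3/10), radius 1/60; x2: center (-1/2, 1/4), radius 1/12; x3: center (-1/20, 1/4), radius 1/80
Distinct normal forms: not equal.

not equal; the first gives x1: center (-1/2, 0), radius 1/72; x2: center (-1/2, 1/24), radius 1/72; x3: center (0, 0), radius 1/9 and the second x1: center (-1/20, 3/10), radius 1/60; x2: center (-1/2, 1/4), radius 1/12; x3: center (-1/20, 1/4), radius 1/80


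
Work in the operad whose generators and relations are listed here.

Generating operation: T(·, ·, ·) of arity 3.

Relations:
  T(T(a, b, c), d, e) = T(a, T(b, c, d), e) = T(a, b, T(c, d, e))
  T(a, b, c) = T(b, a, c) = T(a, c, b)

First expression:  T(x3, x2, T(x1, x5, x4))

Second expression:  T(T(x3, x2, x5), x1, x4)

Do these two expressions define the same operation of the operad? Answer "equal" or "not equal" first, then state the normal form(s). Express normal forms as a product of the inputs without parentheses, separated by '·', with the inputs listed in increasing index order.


The first expression, normalized: x1 · x2 · x3 · x4 · x5
The second expression, normalized: x1 · x2 · x3 · x4 · x5
The forms coincide; equal.

equal — both sides give x1 · x2 · x3 · x4 · x5


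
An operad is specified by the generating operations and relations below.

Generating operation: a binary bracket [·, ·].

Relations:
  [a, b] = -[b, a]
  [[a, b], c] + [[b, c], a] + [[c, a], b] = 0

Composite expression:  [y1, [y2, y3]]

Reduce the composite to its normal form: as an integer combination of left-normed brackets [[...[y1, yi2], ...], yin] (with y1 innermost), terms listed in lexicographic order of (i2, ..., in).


[[y1, y2], y3] - [[y1, y3], y2]

Left-normed coefficients sit on the y1-initial expansion words.
Composite bracket: [y1, [y2, y3]]
Under [a, b] = ab - ba we get 4 signed associative words (2^2 = 4).
Collect the words opening with y1:
  y1y2y3 appears with sign +1, giving the term +[[y1, y2], y3]
  y1y3y2 appears with sign -1, giving the term -[[y1, y3], y2]


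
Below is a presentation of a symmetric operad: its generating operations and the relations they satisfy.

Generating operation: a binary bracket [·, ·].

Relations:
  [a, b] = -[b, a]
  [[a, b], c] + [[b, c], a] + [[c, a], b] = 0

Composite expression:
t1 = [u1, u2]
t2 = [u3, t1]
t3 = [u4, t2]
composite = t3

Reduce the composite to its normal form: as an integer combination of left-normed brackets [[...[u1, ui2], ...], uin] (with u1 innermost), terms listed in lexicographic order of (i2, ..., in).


[[[u1, u2], u3], u4]

Left-normed coefficients sit on the u1-initial expansion words.
Composite bracket: [u4, [u3, [u1, u2]]]
Under [a, b] = ab - ba we get 8 signed associative words (2^3 = 8).
Keep just the words that open with u1:
  from u1u2u3u4, sign +1: term +[[[u1, u2], u3], u4]


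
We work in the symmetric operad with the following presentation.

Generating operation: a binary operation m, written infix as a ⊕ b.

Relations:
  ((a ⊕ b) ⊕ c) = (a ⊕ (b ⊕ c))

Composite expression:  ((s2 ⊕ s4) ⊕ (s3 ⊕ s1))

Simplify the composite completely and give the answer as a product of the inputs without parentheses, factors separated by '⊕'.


s2 ⊕ s4 ⊕ s3 ⊕ s1


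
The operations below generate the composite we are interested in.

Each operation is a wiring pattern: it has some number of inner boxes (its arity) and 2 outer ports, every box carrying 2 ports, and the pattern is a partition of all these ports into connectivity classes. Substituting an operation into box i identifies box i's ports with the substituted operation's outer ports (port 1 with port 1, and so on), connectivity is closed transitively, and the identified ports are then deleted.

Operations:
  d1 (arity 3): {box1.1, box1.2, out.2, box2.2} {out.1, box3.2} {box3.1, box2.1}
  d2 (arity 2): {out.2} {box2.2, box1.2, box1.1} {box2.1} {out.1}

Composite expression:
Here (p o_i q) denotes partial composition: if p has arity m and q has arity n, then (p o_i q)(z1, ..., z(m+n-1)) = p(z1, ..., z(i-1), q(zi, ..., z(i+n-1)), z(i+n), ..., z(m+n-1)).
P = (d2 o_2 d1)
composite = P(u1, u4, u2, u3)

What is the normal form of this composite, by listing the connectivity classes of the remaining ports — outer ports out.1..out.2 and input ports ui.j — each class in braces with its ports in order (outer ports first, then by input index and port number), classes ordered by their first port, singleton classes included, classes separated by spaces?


{out.1} {out.2} {u1.1, u1.2, u2.2, u4.1, u4.2} {u2.1, u3.1} {u3.2}

Two ports join when wires chain via d2-identified ports.
d1 over (u4, u2, u3) gives {out.1, u3.2} {out.2, u2.2, u4.1, u4.2} {u2.1, u3.1}, out.j being that stage's outer ports
d2 over (u1, u4, u2, u3) gives {out.1} {out.2} {u1.1, u1.2, u2.2, u4.1, u4.2} {u2.1, u3.1} {u3.2}, out.j being that stage's outer ports


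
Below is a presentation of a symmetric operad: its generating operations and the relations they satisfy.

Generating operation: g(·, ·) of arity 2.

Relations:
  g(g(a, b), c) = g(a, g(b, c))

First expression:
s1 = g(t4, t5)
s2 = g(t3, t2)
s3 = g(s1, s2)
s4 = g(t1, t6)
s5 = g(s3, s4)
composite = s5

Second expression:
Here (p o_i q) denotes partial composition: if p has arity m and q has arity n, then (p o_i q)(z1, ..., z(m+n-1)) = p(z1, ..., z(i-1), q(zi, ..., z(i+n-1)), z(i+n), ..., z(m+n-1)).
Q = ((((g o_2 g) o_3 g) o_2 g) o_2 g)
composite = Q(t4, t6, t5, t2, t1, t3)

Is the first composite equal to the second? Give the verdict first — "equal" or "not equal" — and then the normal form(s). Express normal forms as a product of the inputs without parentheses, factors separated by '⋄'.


not equal; the first gives t4 ⋄ t5 ⋄ t3 ⋄ t2 ⋄ t1 ⋄ t6 and the second t4 ⋄ t6 ⋄ t5 ⋄ t2 ⋄ t1 ⋄ t3

The first expression, normalized: t4 ⋄ t5 ⋄ t3 ⋄ t2 ⋄ t1 ⋄ t6
The second expression, normalized: t4 ⋄ t6 ⋄ t5 ⋄ t2 ⋄ t1 ⋄ t3
The normal forms differ: not equal.


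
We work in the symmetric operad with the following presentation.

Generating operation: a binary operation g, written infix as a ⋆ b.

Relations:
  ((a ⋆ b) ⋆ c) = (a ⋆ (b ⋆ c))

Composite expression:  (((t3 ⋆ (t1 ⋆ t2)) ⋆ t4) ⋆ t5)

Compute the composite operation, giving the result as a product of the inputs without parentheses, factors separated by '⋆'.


t3 ⋆ t1 ⋆ t2 ⋆ t4 ⋆ t5

All parenthesizations of g agree; list the t-inputs left to right.
(t1 ⋆ t2) collapses to t1 ⋆ t2
(t3 ⋆ (t1 ⋆ t2)) collapses to t3 ⋆ t1 ⋆ t2
((t3 ⋆ (t1 ⋆ t2)) ⋆ t4) collapses to t3 ⋆ t1 ⋆ t2 ⋆ t4
(((t3 ⋆ (t1 ⋆ t2)) ⋆ t4) ⋆ t5) collapses to t3 ⋆ t1 ⋆ t2 ⋆ t4 ⋆ t5


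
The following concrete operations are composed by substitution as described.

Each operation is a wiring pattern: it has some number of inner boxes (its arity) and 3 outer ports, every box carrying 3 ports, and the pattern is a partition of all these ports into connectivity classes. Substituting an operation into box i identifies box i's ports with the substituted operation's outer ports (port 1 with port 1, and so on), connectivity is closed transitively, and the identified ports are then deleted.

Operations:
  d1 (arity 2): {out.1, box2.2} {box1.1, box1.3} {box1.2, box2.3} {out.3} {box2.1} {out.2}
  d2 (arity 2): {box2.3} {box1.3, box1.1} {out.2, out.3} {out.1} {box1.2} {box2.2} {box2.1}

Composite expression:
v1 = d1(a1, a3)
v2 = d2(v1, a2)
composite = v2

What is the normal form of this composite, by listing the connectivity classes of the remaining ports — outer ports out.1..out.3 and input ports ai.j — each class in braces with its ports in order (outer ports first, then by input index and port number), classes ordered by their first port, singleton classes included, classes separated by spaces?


After gluing at d2, chains via deleted ports link the a-ports.
through d1, on inputs (a1, a3): {out.1, a3.2} {out.2} {out.3} {a1.1, a1.3} {a1.2, a3.3} {a3.1} (out.j = stage outer ports)
through d2, on inputs (a1, a3, a2): {out.1} {out.2, out.3} {a1.1, a1.3} {a1.2, a3.3} {a2.1} {a2.2} {a2.3} {a3.1} {a3.2} (out.j = stage outer ports)

{out.1} {out.2, out.3} {a1.1, a1.3} {a1.2, a3.3} {a2.1} {a2.2} {a2.3} {a3.1} {a3.2}


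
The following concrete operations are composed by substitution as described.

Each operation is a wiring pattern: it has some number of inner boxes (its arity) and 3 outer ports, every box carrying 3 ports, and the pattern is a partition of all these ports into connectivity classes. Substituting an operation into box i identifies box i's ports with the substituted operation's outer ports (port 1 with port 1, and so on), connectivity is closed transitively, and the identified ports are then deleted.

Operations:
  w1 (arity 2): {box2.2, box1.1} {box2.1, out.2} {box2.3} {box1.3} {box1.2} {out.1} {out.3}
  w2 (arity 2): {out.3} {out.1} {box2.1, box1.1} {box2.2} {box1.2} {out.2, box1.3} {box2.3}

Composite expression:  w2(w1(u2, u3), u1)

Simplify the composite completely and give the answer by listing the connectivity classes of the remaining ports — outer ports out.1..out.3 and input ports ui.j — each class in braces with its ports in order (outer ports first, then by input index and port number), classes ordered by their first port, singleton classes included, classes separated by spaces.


{out.1} {out.2} {out.3} {u1.1} {u1.2} {u1.3} {u2.1, u3.2} {u2.2} {u2.3} {u3.1} {u3.3}

Treat the ports identified at w2 as solder joints: merge, then drop.
stage w1: inputs (u2, u3), connectivity {out.1} {out.2, u3.1} {out.3} {u2.1, u3.2} {u2.2} {u2.3} {u3.3}, out.j its boundary
stage w2: inputs (u2, u3, u1), connectivity {out.1} {out.2} {out.3} {u1.1} {u1.2} {u1.3} {u2.1, u3.2} {u2.2} {u2.3} {u3.1} {u3.3}, out.j its boundary


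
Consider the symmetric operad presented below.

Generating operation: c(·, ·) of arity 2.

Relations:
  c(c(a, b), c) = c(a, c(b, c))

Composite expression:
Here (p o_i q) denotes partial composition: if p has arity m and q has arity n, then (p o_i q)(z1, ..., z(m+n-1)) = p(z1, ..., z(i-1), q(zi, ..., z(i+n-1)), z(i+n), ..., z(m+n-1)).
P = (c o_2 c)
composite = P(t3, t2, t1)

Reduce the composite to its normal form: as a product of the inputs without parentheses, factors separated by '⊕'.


Key point: c is associative — brackets drop, the t-order remains.
c(t2, t1) linearizes to t2 ⊕ t1
c(t3, c(t2, t1)) linearizes to t3 ⊕ t2 ⊕ t1

t3 ⊕ t2 ⊕ t1


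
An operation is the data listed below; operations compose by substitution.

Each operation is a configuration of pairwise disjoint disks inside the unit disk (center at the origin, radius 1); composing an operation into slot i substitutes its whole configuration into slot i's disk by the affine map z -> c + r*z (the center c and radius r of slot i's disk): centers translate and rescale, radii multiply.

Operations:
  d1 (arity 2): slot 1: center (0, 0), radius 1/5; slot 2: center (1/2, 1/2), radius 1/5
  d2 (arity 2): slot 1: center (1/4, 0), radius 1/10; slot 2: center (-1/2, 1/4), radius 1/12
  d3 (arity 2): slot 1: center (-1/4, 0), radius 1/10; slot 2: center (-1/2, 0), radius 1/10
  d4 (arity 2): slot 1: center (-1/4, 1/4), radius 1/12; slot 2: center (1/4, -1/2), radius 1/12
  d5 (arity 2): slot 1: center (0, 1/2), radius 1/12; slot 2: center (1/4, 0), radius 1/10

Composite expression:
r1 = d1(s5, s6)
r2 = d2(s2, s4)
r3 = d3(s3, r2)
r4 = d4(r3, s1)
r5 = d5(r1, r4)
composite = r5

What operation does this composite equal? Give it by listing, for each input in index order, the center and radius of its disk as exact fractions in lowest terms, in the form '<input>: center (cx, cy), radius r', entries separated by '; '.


s1: center (11/40, -1/20), radius 1/120; s2: center (1061/4800, 1/40), radius 1/12000; s3: center (107/480, 1/40), radius 1/1200; s4: center (529/2400, 121/4800), radius 1/14400; s5: center (0, 1/2), radius 1/60; s6: center (1/24, 13/24), radius 1/60

Affine substitution under d5: radii multiply and s-centers shift.
tracing s5 down its 2-map path: center (0, 1/2), radius 1/60
tracing s6 down its 2-map path: center (1/24, 13/24), radius 1/60
tracing s3 down its 3-map path: center (107/480, 1/40), radius 1/1200
tracing s2 down its 4-map path: center (1061/4800, 1/40), radius 1/12000
tracing s4 down its 4-map path: center (529/2400, 121/4800), radius 1/14400
tracing s1 down its 2-map path: center (11/40, -1/20), radius 1/120


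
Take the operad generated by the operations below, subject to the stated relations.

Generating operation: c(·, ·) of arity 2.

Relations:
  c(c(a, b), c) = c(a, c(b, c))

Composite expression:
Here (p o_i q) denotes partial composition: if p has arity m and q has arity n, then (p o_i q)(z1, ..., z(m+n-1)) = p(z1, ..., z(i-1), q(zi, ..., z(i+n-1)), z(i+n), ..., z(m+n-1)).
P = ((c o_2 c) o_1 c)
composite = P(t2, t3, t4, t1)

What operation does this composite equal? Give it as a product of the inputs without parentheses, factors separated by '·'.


t2 · t3 · t4 · t1

All parenthesizations of c agree; list the t-inputs left to right.
c(t2, t3) collapses to t2 · t3
c(t4, t1) collapses to t4 · t1
c(c(t2, t3), c(t4, t1)) collapses to t2 · t3 · t4 · t1


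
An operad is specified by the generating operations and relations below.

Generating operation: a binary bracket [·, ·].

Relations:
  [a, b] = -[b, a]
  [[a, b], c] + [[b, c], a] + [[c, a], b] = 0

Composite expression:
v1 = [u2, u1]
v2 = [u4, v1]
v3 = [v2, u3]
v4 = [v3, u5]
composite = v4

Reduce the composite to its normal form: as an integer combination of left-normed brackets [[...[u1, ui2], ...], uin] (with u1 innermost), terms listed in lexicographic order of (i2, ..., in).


[[[[u1, u2], u4], u3], u5]

Antisymmetry and Jacobi reduce to u1-anchored left-normed brackets.
Composite bracket: [[[u4, [u2, u1]], u3], u5]
Each bracket splits as ab - ba, giving 16 signed words (2^4 = 16).
Words beginning with u1 determine it all:
  sign of u1u2u4u3u5 is +1, so it contributes +[[[[u1, u2], u4], u3], u5]


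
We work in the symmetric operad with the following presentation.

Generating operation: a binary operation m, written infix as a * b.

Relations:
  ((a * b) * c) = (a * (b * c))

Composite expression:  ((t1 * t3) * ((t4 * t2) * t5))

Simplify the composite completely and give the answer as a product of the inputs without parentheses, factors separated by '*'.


t1 * t3 * t4 * t2 * t5

Under associativity of m, the answer is the t's in reading order.
(t1 * t3) linearizes to t1 * t3
(t4 * t2) linearizes to t4 * t2
((t4 * t2) * t5) linearizes to t4 * t2 * t5
((t1 * t3) * ((t4 * t2) * t5)) linearizes to t1 * t3 * t4 * t2 * t5


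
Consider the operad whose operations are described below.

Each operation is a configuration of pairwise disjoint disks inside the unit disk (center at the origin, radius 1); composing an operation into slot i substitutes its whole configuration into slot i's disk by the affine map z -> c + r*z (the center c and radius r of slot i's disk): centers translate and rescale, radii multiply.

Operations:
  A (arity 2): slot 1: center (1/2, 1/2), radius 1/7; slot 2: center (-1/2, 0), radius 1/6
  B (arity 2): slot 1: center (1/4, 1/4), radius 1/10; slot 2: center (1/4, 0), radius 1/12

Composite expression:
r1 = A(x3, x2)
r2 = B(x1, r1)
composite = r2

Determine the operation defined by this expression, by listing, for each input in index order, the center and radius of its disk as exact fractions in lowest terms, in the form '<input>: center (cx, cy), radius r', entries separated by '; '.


Each x-disk chains the slot maps above it in B; radii multiply.
x1 passes through 1 substitution, ending at center (1/4, 1/4), radius 1/10
x3 passes through 2 substitutions, ending at center (7/24, 1/24), radius 1/84
x2 passes through 2 substitutions, ending at center (5/24, 0), radius 1/72

x1: center (1/4, 1/4), radius 1/10; x2: center (5/24, 0), radius 1/72; x3: center (7/24, 1/24), radius 1/84


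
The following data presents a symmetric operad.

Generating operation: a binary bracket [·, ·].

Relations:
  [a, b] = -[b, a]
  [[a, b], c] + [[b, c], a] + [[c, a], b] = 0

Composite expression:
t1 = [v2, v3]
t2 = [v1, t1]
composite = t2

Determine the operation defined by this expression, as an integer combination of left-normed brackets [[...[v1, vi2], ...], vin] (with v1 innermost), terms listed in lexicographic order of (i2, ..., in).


[[v1, v2], v3] - [[v1, v3], v2]

Left-normed coefficients sit on the v1-initial expansion words.
Composite bracket: [v1, [v2, v3]]
Each bracket splits as ab - ba, giving 4 signed words (2^2 = 4).
Only words starting with v1 matter:
  v1v2v3 appears with sign +1, giving the term +[[v1, v2], v3]
  v1v3v2 appears with sign -1, giving the term -[[v1, v3], v2]


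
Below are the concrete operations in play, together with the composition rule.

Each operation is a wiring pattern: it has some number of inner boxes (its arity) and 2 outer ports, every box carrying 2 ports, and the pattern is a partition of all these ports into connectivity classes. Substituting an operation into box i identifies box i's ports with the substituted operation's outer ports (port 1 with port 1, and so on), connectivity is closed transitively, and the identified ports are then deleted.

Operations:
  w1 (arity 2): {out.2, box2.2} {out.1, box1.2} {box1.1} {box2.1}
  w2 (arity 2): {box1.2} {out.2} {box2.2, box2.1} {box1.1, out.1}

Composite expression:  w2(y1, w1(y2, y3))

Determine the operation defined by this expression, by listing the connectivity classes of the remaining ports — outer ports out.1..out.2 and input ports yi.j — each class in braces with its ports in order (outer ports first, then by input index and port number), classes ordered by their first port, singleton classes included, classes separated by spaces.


{out.1, y1.1} {out.2} {y1.2} {y2.1} {y2.2, y3.2} {y3.1}

Substituting into w2 glues patterns; closure does the rest.
stage w1: inputs (y2, y3), connectivity {out.1, y2.2} {out.2, y3.2} {y2.1} {y3.1}, out.j its boundary
stage w2: inputs (y1, y2, y3), connectivity {out.1, y1.1} {out.2} {y1.2} {y2.1} {y2.2, y3.2} {y3.1}, out.j its boundary


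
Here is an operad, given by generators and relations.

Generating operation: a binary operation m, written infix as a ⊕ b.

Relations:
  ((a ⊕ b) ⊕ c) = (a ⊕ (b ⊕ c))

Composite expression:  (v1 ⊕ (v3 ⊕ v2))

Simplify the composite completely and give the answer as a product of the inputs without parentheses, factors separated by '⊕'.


All parenthesizations of m agree; list the v-inputs left to right.
(v3 ⊕ v2) collapses to v3 ⊕ v2
(v1 ⊕ (v3 ⊕ v2)) collapses to v1 ⊕ v3 ⊕ v2

v1 ⊕ v3 ⊕ v2


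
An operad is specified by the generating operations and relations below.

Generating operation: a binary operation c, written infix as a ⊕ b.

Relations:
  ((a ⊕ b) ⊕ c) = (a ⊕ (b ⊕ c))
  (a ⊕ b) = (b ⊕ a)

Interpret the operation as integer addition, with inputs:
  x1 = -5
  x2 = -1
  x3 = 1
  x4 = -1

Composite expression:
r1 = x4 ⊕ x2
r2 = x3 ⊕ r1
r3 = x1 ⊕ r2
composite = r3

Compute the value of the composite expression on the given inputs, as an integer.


-6

(x4 ⊕ x2) = -2
(x3 ⊕ (x4 ⊕ x2)) = -1
(x1 ⊕ (x3 ⊕ (x4 ⊕ x2))) = -6


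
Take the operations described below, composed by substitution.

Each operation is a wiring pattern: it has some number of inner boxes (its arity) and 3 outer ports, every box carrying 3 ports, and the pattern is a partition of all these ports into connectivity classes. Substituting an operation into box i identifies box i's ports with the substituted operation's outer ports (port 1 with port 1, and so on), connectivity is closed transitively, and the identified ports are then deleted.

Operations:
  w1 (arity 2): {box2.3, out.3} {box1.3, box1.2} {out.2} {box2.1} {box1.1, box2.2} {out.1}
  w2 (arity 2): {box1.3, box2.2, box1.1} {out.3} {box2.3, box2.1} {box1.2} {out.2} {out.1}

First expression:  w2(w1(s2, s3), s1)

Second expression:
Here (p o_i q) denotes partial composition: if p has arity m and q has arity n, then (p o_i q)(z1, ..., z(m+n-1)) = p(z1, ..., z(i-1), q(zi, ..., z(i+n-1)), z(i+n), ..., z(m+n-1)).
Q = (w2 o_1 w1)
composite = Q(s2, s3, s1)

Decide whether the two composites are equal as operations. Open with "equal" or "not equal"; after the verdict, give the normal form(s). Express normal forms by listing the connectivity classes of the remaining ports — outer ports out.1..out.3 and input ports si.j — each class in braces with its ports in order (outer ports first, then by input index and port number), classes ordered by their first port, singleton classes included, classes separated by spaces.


equal; both compose to {out.1} {out.2} {out.3} {s1.1, s1.3} {s1.2, s3.3} {s2.1, s3.2} {s2.2, s2.3} {s3.1}


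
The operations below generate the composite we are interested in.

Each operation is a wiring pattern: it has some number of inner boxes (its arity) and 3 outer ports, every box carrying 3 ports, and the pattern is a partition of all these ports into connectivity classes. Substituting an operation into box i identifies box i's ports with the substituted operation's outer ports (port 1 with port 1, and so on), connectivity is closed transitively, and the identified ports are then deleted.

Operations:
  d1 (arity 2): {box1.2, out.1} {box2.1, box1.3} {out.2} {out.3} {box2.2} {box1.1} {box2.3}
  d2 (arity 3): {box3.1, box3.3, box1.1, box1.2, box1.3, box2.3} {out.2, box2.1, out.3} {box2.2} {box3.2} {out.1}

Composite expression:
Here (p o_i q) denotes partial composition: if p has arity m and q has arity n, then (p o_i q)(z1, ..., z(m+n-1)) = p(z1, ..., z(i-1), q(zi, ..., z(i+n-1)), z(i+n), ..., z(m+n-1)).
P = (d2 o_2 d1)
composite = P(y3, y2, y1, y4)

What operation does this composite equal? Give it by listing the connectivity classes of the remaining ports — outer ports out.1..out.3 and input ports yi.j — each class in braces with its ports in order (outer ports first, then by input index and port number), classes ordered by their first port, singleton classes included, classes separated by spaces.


Substituting into d2 glues patterns; closure does the rest.
after d1, the pattern on (y2, y1) reads {out.1, y2.2} {out.2} {out.3} {y1.1, y2.3} {y1.2} {y1.3} {y2.1} (out.j = its outer ports)
after d2, the pattern on (y3, y2, y1, y4) reads {out.1} {out.2, out.3, y2.2} {y1.1, y2.3} {y1.2} {y1.3} {y2.1} {y3.1, y3.2, y3.3, y4.1, y4.3} {y4.2} (out.j = its outer ports)

{out.1} {out.2, out.3, y2.2} {y1.1, y2.3} {y1.2} {y1.3} {y2.1} {y3.1, y3.2, y3.3, y4.1, y4.3} {y4.2}


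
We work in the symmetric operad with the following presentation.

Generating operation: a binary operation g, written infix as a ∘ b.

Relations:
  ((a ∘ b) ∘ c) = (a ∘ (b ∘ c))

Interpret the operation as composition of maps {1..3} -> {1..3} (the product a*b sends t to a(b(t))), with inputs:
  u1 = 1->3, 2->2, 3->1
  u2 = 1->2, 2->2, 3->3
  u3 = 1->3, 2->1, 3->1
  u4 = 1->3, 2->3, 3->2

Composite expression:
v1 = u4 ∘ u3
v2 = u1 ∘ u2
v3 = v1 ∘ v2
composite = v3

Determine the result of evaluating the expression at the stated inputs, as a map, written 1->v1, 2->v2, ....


(u4 ∘ u3) = 1->2, 2->3, 3->3
(u1 ∘ u2) = 1->2, 2->2, 3->1
((u4 ∘ u3) ∘ (u1 ∘ u2)) = 1->3, 2->3, 3->2

1->3, 2->3, 3->2


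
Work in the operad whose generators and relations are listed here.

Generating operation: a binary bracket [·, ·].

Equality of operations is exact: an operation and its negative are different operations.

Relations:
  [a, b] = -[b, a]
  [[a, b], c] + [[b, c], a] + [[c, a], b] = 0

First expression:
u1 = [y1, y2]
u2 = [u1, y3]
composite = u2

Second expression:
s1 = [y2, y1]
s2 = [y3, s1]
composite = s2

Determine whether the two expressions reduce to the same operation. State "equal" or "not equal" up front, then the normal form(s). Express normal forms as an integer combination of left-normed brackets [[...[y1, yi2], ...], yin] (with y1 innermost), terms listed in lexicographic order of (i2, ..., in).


equal; the common form is [[y1, y2], y3]

Normal form of the first expression: [[y1, y2], y3]
Normal form of the second expression: [[y1, y2], y3]
The normal forms match — equal.


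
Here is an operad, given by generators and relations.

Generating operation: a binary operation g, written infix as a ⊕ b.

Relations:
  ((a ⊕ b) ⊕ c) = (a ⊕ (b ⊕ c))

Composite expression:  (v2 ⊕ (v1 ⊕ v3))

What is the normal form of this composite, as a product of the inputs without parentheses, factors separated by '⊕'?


v2 ⊕ v1 ⊕ v3

The g-tree's shape is irrelevant; the v-reading-order decides.
(v1 ⊕ v3) spells out as v1 ⊕ v3
(v2 ⊕ (v1 ⊕ v3)) spells out as v2 ⊕ v1 ⊕ v3


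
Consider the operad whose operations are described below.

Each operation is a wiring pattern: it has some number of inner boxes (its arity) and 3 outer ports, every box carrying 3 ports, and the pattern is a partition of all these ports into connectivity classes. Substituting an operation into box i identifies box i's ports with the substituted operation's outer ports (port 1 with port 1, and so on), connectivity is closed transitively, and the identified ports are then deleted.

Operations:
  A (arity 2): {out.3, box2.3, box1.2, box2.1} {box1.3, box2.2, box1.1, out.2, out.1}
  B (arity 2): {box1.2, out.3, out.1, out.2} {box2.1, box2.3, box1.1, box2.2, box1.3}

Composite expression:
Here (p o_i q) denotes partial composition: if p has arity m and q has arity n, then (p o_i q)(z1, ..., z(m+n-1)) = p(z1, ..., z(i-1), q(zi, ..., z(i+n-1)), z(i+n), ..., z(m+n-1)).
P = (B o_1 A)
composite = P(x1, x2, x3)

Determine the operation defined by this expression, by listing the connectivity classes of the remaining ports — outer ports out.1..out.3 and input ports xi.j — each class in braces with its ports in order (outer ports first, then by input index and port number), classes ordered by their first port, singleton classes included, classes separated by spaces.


{out.1, out.2, out.3, x1.1, x1.2, x1.3, x2.1, x2.2, x2.3, x3.1, x3.2, x3.3}


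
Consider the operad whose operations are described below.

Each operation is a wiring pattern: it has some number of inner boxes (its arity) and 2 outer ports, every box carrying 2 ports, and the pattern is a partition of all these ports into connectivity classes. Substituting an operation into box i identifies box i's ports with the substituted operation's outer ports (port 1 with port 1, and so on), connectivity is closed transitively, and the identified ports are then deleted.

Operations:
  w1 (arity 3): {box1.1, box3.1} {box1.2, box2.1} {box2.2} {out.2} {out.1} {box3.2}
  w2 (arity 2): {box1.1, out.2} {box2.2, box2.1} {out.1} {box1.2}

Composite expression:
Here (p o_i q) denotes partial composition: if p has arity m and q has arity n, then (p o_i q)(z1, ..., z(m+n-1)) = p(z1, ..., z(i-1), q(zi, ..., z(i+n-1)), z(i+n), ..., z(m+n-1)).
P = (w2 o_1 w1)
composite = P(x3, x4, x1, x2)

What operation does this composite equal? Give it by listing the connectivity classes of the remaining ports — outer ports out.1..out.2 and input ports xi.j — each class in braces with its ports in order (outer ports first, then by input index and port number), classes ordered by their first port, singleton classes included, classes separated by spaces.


Treat the ports identified at w2 as solder joints: merge, then drop.
the subtree at w1 composes to {out.1} {out.2} {x1.1, x3.1} {x1.2} {x3.2, x4.1} {x4.2} on (x3, x4, x1); out.j = own outer ports
the subtree at w2 composes to {out.1} {out.2} {x1.1, x3.1} {x1.2} {x2.1, x2.2} {x3.2, x4.1} {x4.2} on (x3, x4, x1, x2); out.j = own outer ports

{out.1} {out.2} {x1.1, x3.1} {x1.2} {x2.1, x2.2} {x3.2, x4.1} {x4.2}


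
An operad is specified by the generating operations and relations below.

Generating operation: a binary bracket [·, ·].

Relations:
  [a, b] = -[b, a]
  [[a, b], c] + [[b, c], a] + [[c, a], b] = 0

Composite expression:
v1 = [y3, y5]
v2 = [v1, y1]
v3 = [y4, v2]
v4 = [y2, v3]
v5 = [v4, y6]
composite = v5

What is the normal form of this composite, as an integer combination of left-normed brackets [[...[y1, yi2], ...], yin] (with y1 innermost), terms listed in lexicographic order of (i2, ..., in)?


Left-normed coefficients sit on the y1-initial expansion words.
Composite bracket: [[y2, [y4, [[y3, y5], y1]]], y6]
Under [a, b] = ab - ba we get 32 signed associative words (2^5 = 32).
Coefficients come from the y1-initial words:
  the word y1y3y5y4y2y6 carries sign -1 and contributes -[[[[[y1, y3], y5], y4], y2], y6]
  the word y1y5y3y4y2y6 carries sign +1 and contributes +[[[[[y1, y5], y3], y4], y2], y6]

-[[[[[y1, y3], y5], y4], y2], y6] + [[[[[y1, y5], y3], y4], y2], y6]


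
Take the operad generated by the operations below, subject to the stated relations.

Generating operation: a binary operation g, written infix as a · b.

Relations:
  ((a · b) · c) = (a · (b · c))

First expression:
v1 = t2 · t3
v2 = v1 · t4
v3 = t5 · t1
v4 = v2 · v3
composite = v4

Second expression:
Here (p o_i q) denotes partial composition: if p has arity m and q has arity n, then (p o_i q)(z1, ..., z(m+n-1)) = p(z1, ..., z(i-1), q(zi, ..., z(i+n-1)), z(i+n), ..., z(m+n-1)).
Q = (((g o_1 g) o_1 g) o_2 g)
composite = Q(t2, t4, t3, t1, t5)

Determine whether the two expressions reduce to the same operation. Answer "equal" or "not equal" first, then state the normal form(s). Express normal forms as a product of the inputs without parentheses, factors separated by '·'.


not equal; first: t2 · t3 · t4 · t5 · t1; second: t2 · t4 · t3 · t1 · t5

The first expression reduces to t2 · t3 · t4 · t5 · t1
The second expression reduces to t2 · t4 · t3 · t1 · t5
They disagree, so not equal.


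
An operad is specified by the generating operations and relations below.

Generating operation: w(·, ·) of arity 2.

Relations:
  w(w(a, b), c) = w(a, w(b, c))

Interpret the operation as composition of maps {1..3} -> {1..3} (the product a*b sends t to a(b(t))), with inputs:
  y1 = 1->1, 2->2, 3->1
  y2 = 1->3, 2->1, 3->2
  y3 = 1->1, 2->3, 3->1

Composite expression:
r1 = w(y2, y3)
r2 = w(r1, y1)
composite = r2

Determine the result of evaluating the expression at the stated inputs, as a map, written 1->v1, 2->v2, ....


1->3, 2->2, 3->3

w(y2, y3) = 1->3, 2->2, 3->3
w(w(y2, y3), y1) = 1->3, 2->2, 3->3


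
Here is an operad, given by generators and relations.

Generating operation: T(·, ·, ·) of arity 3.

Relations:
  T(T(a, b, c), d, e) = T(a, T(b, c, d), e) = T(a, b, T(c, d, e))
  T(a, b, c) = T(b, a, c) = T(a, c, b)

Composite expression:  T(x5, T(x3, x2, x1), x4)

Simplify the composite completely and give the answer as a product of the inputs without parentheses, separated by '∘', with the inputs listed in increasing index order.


x1 ∘ x2 ∘ x3 ∘ x4 ∘ x5

Reordering under T is free, so list the x-inputs canonically.
T(x3, x2, x1) unparenthesizes to x3 ∘ x2 ∘ x1
T(x5, T(x3, x2, x1), x4) unparenthesizes to x5 ∘ x3 ∘ x2 ∘ x1 ∘ x4
putting the inputs in ascending order: x1 ∘ x2 ∘ x3 ∘ x4 ∘ x5
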